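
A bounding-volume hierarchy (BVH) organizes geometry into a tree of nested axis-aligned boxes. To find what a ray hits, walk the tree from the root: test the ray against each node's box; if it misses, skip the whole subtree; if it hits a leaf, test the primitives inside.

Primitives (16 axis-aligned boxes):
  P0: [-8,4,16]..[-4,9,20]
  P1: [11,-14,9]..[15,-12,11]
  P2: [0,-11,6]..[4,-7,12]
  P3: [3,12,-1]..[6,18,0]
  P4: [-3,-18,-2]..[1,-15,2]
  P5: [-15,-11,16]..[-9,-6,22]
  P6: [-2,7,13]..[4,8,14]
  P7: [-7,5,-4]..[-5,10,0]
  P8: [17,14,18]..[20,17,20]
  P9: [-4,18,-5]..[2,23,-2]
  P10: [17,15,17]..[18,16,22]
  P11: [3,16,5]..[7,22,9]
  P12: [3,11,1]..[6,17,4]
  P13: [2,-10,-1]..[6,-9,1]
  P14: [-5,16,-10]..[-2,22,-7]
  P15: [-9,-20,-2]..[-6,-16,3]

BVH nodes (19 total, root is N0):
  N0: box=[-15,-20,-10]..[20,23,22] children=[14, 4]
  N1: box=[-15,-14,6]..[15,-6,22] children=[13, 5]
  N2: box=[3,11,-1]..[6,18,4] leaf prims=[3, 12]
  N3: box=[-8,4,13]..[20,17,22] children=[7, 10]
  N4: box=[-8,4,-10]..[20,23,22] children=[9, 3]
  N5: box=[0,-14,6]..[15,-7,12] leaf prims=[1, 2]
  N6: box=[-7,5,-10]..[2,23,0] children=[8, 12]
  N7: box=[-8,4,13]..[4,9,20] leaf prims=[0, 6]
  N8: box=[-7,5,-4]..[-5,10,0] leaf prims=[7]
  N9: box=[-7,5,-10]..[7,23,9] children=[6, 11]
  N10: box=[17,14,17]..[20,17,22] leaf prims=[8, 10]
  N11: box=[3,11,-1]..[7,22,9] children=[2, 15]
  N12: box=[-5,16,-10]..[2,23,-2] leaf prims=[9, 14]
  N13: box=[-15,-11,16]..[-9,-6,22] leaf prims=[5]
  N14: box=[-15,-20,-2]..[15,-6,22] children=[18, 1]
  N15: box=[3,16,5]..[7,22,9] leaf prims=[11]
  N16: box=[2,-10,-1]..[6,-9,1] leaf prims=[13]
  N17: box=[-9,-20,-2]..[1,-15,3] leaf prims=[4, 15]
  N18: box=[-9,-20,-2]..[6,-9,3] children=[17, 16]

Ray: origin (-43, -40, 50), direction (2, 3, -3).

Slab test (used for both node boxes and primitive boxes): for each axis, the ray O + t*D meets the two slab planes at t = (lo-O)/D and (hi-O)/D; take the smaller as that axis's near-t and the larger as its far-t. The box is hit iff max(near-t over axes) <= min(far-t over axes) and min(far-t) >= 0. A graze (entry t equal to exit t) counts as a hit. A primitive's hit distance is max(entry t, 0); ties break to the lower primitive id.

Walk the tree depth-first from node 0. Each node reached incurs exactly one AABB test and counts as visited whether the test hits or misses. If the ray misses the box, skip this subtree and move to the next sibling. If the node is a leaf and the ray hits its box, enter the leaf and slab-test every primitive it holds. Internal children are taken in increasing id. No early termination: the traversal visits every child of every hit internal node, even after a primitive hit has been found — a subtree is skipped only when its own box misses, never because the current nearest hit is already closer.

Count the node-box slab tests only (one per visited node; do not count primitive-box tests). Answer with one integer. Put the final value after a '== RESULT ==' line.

Walk:
N0 x:[14,63/2] y:[20/3,21] z:[28/3,20] -> hit [14,20], descend [4, 14]
  N4 x:[35/2,63/2] y:[44/3,21] z:[28/3,20] -> hit [35/2,20], descend [3, 9]
    N3 x:[35/2,63/2] y:[44/3,19] z:[28/3,37/3] -> miss, prune
    N9 x:[18,25] y:[15,21] z:[41/3,20] -> hit [18,20], descend [6, 11]
      N6 x:[18,45/2] y:[15,21] z:[50/3,20] -> hit [18,20], descend [8, 12]
        N8 x:[18,19] y:[15,50/3] z:[50/3,18] -> miss, prune
        N12 x:[19,45/2] y:[56/3,21] z:[52/3,20] -> hit [19,20] leaf, test {P9(miss), P14@t=19}
      N11 x:[23,25] y:[17,62/3] z:[41/3,17] -> miss, prune
  N14 x:[14,29] y:[20/3,34/3] z:[28/3,52/3] -> miss, prune

9 AABB tests over nodes [0, 4, 3, 9, 6, 8, 12, 11, 14]; 1 leaf entered; closest P14.

== RESULT ==
9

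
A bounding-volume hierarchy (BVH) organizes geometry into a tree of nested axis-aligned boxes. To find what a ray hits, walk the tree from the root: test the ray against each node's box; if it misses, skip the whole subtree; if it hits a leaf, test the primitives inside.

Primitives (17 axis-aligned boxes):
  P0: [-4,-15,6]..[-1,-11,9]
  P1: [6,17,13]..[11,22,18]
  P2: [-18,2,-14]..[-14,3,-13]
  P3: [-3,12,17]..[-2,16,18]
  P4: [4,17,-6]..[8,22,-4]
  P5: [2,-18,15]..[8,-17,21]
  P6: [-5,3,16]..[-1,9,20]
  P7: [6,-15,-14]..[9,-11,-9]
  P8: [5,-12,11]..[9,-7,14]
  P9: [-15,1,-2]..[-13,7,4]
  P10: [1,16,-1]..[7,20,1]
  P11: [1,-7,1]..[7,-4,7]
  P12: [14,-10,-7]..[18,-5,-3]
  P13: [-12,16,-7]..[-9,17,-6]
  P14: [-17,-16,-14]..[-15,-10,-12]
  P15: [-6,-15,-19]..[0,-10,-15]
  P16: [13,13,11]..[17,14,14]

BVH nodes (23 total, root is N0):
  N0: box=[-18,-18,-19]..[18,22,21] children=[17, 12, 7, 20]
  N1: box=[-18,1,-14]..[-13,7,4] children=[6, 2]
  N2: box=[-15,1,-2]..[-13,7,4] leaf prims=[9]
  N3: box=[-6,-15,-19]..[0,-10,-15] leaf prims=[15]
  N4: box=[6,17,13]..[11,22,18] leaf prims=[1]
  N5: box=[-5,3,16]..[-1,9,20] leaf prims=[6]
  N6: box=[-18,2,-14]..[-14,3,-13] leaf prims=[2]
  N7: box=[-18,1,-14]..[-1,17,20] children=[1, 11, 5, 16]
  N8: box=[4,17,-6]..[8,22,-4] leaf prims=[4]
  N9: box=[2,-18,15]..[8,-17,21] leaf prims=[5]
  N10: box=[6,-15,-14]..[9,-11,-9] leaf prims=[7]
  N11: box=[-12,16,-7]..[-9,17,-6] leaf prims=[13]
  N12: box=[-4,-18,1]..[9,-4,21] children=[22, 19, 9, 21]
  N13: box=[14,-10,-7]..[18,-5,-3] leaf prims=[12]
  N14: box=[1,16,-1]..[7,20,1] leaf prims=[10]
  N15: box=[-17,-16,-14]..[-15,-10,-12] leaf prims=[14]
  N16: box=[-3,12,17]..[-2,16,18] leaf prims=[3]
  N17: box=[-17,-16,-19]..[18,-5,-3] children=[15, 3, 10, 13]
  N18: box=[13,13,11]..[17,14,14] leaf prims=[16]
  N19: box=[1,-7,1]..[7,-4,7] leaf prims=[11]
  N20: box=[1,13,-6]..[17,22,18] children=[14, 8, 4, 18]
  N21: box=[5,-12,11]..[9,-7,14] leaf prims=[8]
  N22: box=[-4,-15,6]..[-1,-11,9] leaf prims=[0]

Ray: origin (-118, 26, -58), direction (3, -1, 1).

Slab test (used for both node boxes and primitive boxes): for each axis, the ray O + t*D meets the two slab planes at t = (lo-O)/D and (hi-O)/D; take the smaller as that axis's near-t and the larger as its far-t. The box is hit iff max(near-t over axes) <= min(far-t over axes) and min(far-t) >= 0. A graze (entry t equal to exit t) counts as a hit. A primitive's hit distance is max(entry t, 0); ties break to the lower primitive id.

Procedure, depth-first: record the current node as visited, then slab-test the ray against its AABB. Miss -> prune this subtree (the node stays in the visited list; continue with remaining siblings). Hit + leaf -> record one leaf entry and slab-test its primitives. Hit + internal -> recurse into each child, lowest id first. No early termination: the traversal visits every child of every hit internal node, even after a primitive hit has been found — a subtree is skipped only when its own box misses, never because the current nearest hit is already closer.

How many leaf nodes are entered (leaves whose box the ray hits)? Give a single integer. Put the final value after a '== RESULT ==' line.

Walk:
N0 x:[100/3,136/3] y:[4,44] z:[39,79] -> hit [39,44], descend [7, 12, 17, 20]
  N7 x:[100/3,39] y:[9,25] z:[44,78] -> miss, prune
  N12 x:[38,127/3] y:[30,44] z:[59,79] -> miss, prune
  N17 x:[101/3,136/3] y:[31,42] z:[39,55] -> hit [39,42], descend [3, 10, 13, 15]
    N3 x:[112/3,118/3] y:[36,41] z:[39,43] -> hit [39,118/3] leaf, test {P15@t=39}
    N10 x:[124/3,127/3] y:[37,41] z:[44,49] -> miss, prune
    N13 x:[44,136/3] y:[31,36] z:[51,55] -> miss, prune
    N15 x:[101/3,103/3] y:[36,42] z:[44,46] -> miss, prune
  N20 x:[119/3,45] y:[4,13] z:[52,76] -> miss, prune

Summary -> nodes [0, 7, 12, 17, 3, 10, 13, 15, 20]; box-tests=9; leaf-entries=1; first=P15

== RESULT ==
1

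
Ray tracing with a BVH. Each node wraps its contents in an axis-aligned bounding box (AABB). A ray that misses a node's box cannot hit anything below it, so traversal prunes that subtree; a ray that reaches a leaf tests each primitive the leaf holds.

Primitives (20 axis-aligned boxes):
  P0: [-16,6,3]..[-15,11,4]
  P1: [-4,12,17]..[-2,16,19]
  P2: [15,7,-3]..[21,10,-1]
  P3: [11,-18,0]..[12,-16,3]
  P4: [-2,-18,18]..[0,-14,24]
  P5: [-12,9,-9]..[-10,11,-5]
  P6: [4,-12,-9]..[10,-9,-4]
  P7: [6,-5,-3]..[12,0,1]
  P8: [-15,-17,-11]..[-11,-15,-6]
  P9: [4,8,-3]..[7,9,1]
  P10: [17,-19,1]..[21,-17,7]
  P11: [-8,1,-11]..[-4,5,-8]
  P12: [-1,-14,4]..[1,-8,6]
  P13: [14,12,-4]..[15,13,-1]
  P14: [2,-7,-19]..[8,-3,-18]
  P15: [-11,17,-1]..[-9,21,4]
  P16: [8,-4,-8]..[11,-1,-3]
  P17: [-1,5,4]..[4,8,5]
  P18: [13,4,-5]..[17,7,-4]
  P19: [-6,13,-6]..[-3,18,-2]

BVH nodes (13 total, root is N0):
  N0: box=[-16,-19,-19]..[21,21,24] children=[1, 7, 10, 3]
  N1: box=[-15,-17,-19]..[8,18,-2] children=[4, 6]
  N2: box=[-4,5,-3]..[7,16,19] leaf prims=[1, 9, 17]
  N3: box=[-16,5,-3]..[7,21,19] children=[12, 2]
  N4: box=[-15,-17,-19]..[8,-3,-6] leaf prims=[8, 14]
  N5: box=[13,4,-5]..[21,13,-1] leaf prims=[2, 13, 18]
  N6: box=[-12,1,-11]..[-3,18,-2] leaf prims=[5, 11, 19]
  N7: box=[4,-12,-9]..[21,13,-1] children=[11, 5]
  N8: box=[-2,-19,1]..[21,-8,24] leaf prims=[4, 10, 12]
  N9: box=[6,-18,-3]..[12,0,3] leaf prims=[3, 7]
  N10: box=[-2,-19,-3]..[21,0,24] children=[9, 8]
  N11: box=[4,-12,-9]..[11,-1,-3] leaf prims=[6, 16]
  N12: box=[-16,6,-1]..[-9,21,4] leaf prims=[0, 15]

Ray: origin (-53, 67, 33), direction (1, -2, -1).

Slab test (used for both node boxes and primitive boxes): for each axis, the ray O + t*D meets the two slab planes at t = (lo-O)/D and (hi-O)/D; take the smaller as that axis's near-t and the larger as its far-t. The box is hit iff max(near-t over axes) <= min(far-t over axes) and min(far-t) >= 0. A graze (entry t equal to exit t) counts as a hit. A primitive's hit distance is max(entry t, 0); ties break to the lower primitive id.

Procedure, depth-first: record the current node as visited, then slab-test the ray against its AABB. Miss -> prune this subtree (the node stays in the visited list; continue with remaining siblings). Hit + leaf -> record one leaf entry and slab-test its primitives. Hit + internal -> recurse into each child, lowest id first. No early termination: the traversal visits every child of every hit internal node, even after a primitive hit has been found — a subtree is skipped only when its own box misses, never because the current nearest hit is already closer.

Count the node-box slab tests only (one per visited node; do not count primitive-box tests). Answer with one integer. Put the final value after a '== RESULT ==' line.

Trace the traversal:
N0 x:[37,74] y:[23,43] z:[9,52] -> hit [37,43], descend [1, 3, 7, 10]
  N1 x:[38,61] y:[49/2,42] z:[35,52] -> hit [38,42], descend [4, 6]
    N4 x:[38,61] y:[35,42] z:[39,52] -> hit [39,42] leaf, test {P8@t=41, P14(miss)}
    N6 x:[41,50] y:[49/2,33] z:[35,44] -> miss, prune
  N3 x:[37,60] y:[23,31] z:[14,36] -> miss, prune
  N7 x:[57,74] y:[27,79/2] z:[34,42] -> miss, prune
  N10 x:[51,74] y:[67/2,43] z:[9,36] -> miss, prune

Summary -> nodes [0, 1, 4, 6, 3, 7, 10]; box-tests=7; leaf-entries=1; first=P8

== RESULT ==
7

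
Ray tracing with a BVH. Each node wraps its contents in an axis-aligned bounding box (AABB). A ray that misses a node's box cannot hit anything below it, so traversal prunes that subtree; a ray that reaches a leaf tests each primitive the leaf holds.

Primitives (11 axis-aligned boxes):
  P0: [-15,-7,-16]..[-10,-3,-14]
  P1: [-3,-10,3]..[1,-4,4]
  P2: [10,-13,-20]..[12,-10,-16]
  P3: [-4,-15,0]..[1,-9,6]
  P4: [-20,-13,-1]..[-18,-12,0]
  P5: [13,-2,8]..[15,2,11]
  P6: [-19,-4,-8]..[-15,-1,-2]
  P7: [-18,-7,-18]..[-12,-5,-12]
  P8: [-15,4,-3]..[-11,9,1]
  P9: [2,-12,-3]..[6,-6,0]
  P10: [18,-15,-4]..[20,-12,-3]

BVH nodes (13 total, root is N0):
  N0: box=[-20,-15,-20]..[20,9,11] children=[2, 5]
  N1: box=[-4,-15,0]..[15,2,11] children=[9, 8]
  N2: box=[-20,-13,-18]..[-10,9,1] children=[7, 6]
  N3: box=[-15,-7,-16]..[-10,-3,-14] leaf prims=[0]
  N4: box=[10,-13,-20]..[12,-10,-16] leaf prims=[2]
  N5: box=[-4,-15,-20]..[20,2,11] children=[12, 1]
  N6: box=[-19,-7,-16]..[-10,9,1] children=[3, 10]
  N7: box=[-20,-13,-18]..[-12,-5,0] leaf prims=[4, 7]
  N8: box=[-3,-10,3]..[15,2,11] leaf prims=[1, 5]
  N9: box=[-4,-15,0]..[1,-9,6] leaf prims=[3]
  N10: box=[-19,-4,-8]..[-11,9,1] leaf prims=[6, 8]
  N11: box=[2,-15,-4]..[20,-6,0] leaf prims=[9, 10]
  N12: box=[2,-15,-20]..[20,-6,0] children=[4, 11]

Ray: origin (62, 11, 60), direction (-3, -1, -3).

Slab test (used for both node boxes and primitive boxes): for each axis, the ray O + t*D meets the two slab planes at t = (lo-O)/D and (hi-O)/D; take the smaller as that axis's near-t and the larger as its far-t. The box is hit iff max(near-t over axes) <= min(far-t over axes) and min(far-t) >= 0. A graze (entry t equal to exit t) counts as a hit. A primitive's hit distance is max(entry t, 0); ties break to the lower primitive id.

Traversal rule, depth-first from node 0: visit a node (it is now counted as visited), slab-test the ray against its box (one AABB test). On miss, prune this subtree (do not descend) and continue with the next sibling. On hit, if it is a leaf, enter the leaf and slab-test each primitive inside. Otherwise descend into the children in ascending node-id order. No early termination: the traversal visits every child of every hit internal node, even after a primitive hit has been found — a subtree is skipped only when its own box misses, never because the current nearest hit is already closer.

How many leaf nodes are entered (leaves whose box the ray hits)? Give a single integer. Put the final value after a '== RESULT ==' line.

Traverse from the root:
N0 x:[14,82/3] y:[2,26] z:[49/3,80/3] -> hit [49/3,26], descend [2, 5]
  N2 x:[24,82/3] y:[2,24] z:[59/3,26] -> hit [24,24], descend [6, 7]
    N6 x:[24,27] y:[2,18] z:[59/3,76/3] -> miss, prune
    N7 x:[74/3,82/3] y:[16,24] z:[20,26] -> miss, prune
  N5 x:[14,22] y:[9,26] z:[49/3,80/3] -> hit [49/3,22], descend [1, 12]
    N1 x:[47/3,22] y:[9,26] z:[49/3,20] -> hit [49/3,20], descend [8, 9]
      N8 x:[47/3,65/3] y:[9,21] z:[49/3,19] -> hit [49/3,19] leaf, test {P1(miss), P5(miss)}
      N9 x:[61/3,22] y:[20,26] z:[18,20] -> miss, prune
    N12 x:[14,20] y:[17,26] z:[20,80/3] -> hit [20,20], descend [4, 11]
      N4 x:[50/3,52/3] y:[21,24] z:[76/3,80/3] -> miss, prune
      N11 x:[14,20] y:[17,26] z:[20,64/3] -> hit [20,20] leaf, test {P9@t=20, P10(miss)}

order=[0, 2, 6, 7, 5, 1, 8, 9, 12, 4, 11]  |boxes|=11  |leaves|=2  hit=P9

== RESULT ==
2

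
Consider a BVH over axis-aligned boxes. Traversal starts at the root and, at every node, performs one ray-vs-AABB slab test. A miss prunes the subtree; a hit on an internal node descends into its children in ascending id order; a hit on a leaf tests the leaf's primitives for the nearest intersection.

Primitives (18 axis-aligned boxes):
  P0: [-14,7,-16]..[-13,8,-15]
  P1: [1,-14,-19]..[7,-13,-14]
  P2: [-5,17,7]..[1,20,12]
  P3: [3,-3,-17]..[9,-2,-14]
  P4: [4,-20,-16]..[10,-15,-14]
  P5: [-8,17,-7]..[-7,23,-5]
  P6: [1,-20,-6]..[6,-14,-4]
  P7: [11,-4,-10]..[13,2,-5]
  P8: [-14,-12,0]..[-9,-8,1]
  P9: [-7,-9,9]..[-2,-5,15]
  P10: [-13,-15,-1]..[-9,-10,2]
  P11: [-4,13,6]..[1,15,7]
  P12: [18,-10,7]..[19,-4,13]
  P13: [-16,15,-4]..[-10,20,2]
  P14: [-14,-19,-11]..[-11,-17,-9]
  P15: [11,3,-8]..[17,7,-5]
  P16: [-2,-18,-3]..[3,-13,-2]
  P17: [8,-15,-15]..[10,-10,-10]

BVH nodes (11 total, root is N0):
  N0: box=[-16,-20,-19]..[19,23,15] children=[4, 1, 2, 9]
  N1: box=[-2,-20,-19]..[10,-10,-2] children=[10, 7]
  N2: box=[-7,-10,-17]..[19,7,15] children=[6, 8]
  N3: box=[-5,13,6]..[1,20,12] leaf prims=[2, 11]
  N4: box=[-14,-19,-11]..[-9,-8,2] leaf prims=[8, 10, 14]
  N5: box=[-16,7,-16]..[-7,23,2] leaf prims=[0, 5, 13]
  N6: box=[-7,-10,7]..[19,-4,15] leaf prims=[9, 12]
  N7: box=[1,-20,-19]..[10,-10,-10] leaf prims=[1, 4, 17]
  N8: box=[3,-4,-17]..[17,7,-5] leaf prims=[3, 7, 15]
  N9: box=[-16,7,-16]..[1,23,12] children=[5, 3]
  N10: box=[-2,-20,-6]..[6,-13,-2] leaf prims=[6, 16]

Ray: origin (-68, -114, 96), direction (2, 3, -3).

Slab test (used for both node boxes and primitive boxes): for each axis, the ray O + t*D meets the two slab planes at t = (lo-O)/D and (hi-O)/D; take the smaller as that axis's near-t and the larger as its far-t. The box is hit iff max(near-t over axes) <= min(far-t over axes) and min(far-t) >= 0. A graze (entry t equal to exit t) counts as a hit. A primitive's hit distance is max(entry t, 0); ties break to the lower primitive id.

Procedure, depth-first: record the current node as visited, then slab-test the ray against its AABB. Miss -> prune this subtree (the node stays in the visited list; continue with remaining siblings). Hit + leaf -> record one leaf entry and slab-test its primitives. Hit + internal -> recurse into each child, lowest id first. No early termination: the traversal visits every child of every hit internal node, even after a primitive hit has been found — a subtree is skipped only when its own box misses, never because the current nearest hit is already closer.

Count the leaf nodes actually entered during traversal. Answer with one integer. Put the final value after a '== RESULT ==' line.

Traverse from the root:
N0 x:[26,87/2] y:[94/3,137/3] z:[27,115/3] -> hit [94/3,115/3], descend [1, 2, 4, 9]
  N1 x:[33,39] y:[94/3,104/3] z:[98/3,115/3] -> hit [33,104/3], descend [7, 10]
    N7 x:[69/2,39] y:[94/3,104/3] z:[106/3,115/3] -> miss, prune
    N10 x:[33,37] y:[94/3,101/3] z:[98/3,34] -> hit [33,101/3] leaf, test {P6(miss), P16@t=33}
  N2 x:[61/2,87/2] y:[104/3,121/3] z:[27,113/3] -> hit [104/3,113/3], descend [6, 8]
    N6 x:[61/2,87/2] y:[104/3,110/3] z:[27,89/3] -> miss, prune
    N8 x:[71/2,85/2] y:[110/3,121/3] z:[101/3,113/3] -> hit [110/3,113/3] leaf, test {P3@t=37, P7(miss), P15(miss)}
  N4 x:[27,59/2] y:[95/3,106/3] z:[94/3,107/3] -> miss, prune
  N9 x:[26,69/2] y:[121/3,137/3] z:[28,112/3] -> miss, prune

Summary -> nodes [0, 1, 7, 10, 2, 6, 8, 4, 9]; box-tests=9; leaf-entries=2; first=P16

== RESULT ==
2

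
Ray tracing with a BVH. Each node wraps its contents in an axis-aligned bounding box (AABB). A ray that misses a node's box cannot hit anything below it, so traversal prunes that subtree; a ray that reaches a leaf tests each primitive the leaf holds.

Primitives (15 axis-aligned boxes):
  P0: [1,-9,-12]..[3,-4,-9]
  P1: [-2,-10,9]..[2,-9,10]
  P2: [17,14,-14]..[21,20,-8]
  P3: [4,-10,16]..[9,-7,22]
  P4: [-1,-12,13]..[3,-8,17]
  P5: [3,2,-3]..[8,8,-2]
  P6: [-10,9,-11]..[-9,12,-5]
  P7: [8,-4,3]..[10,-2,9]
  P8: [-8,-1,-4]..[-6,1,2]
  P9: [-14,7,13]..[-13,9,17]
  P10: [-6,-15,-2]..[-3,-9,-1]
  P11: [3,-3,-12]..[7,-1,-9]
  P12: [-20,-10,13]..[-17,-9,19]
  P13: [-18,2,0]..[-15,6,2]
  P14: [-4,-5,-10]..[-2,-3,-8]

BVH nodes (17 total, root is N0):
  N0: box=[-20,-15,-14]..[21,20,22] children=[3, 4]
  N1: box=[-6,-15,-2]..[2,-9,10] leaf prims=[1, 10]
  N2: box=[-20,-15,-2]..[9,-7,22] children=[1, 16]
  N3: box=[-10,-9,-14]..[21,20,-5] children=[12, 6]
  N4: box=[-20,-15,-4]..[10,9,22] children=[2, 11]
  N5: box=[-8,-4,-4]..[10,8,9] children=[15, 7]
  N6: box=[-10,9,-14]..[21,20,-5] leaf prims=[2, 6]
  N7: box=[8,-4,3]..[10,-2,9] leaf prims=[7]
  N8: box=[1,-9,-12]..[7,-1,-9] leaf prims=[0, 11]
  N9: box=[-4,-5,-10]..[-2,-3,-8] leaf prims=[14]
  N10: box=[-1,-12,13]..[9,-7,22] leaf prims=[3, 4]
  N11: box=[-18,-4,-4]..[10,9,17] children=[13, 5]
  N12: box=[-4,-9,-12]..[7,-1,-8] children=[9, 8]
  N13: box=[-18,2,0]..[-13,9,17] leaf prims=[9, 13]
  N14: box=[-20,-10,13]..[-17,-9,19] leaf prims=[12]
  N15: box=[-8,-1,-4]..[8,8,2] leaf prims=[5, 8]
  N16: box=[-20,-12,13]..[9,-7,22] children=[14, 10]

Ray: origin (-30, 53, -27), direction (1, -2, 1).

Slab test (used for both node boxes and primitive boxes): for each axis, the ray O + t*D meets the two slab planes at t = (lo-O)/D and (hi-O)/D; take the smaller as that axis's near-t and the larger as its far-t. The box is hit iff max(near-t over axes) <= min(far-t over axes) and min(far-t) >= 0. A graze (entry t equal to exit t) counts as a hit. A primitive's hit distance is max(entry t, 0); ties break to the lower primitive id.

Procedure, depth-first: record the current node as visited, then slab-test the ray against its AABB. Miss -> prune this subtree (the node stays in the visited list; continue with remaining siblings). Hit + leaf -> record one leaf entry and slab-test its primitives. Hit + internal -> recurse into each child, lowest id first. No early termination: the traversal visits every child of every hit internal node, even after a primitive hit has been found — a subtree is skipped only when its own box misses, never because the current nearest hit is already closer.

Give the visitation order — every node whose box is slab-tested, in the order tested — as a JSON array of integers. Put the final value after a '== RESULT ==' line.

Trace the traversal:
N0 x:[10,51] y:[33/2,34] z:[13,49] -> hit [33/2,34], descend [3, 4]
  N3 x:[20,51] y:[33/2,31] z:[13,22] -> hit [20,22], descend [6, 12]
    N6 x:[20,51] y:[33/2,22] z:[13,22] -> hit [20,22] leaf, test {P2(miss), P6@t=41/2}
    N12 x:[26,37] y:[27,31] z:[15,19] -> miss, prune
  N4 x:[10,40] y:[22,34] z:[23,49] -> hit [23,34], descend [2, 11]
    N2 x:[10,39] y:[30,34] z:[25,49] -> hit [30,34], descend [1, 16]
      N1 x:[24,32] y:[31,34] z:[25,37] -> hit [31,32] leaf, test {P1(miss), P10(miss)}
      N16 x:[10,39] y:[30,65/2] z:[40,49] -> miss, prune
    N11 x:[12,40] y:[22,57/2] z:[23,44] -> hit [23,57/2], descend [5, 13]
      N5 x:[22,40] y:[45/2,57/2] z:[23,36] -> hit [23,57/2], descend [7, 15]
        N7 x:[38,40] y:[55/2,57/2] z:[30,36] -> miss, prune
        N15 x:[22,38] y:[45/2,27] z:[23,29] -> hit [23,27] leaf, test {P5(miss), P8(miss)}
      N13 x:[12,17] y:[22,51/2] z:[27,44] -> miss, prune

Visited [0, 3, 6, 12, 4, 2, 1, 16, 11, 5, 7, 15, 13]. Tests: 13 box, 3 leaf. Nearest: P6.

== RESULT ==
[0, 3, 6, 12, 4, 2, 1, 16, 11, 5, 7, 15, 13]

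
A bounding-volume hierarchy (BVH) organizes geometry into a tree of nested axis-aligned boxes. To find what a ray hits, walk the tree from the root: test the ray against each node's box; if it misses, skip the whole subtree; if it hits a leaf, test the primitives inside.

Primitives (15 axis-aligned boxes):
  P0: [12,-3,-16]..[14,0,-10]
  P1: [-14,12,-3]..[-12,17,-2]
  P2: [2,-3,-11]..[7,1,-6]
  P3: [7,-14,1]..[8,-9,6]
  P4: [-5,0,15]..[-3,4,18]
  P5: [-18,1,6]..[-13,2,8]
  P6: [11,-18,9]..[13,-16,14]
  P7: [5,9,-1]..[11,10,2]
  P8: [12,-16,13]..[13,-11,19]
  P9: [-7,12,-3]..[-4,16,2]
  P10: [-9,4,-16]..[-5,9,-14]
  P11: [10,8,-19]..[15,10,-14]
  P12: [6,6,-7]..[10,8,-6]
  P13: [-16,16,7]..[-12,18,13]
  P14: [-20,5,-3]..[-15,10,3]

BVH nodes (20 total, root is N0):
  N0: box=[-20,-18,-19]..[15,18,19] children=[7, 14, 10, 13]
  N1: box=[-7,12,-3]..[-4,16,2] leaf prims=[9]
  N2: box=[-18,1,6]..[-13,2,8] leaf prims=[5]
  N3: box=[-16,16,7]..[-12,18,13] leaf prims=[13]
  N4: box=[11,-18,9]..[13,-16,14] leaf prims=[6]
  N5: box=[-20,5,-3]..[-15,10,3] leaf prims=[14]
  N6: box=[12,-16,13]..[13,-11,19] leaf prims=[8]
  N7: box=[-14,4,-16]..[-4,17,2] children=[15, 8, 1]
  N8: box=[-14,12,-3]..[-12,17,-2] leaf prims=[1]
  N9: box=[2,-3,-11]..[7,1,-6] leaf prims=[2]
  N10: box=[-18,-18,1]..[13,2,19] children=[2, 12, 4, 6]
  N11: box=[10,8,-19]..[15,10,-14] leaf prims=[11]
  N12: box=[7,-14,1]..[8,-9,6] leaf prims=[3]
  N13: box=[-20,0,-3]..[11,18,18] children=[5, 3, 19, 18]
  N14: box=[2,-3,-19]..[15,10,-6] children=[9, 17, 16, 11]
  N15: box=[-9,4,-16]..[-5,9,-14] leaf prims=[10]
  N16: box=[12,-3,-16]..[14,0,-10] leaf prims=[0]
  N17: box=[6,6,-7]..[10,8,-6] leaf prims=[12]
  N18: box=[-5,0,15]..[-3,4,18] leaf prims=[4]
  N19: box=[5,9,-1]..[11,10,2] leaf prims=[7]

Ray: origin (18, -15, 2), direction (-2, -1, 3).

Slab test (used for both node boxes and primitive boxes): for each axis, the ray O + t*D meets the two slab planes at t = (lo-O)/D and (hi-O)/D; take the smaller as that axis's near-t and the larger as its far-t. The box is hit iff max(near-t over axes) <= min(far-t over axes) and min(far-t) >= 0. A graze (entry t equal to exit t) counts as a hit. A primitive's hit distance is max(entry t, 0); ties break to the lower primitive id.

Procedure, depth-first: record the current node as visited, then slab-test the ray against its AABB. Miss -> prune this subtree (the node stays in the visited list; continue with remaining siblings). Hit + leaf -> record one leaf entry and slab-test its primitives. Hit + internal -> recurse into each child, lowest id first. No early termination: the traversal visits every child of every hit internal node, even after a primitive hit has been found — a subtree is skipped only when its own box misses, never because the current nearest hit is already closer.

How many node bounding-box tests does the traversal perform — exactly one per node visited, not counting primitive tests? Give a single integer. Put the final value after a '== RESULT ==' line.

Trace the traversal:
N0 x:[3/2,19] y:[-33,3] z:[-7,17/3] -> hit [3/2,3], descend [7, 10, 13, 14]
  N7 x:[11,16] y:[-32,-19] z:[-6,0] -> miss, prune
  N10 x:[5/2,18] y:[-17,3] z:[-1/3,17/3] -> hit [5/2,3], descend [2, 4, 6, 12]
    N2 x:[31/2,18] y:[-17,-16] z:[4/3,2] -> miss, prune
    N4 x:[5/2,7/2] y:[1,3] z:[7/3,4] -> hit [5/2,3] leaf, test {P6@t=5/2}
    N6 x:[5/2,3] y:[-4,1] z:[11/3,17/3] -> miss, prune
    N12 x:[5,11/2] y:[-6,-1] z:[-1/3,4/3] -> miss, prune
  N13 x:[7/2,19] y:[-33,-15] z:[-5/3,16/3] -> miss, prune
  N14 x:[3/2,8] y:[-25,-12] z:[-7,-8/3] -> miss, prune

Summary -> nodes [0, 7, 10, 2, 4, 6, 12, 13, 14]; box-tests=9; leaf-entries=1; first=P6

== RESULT ==
9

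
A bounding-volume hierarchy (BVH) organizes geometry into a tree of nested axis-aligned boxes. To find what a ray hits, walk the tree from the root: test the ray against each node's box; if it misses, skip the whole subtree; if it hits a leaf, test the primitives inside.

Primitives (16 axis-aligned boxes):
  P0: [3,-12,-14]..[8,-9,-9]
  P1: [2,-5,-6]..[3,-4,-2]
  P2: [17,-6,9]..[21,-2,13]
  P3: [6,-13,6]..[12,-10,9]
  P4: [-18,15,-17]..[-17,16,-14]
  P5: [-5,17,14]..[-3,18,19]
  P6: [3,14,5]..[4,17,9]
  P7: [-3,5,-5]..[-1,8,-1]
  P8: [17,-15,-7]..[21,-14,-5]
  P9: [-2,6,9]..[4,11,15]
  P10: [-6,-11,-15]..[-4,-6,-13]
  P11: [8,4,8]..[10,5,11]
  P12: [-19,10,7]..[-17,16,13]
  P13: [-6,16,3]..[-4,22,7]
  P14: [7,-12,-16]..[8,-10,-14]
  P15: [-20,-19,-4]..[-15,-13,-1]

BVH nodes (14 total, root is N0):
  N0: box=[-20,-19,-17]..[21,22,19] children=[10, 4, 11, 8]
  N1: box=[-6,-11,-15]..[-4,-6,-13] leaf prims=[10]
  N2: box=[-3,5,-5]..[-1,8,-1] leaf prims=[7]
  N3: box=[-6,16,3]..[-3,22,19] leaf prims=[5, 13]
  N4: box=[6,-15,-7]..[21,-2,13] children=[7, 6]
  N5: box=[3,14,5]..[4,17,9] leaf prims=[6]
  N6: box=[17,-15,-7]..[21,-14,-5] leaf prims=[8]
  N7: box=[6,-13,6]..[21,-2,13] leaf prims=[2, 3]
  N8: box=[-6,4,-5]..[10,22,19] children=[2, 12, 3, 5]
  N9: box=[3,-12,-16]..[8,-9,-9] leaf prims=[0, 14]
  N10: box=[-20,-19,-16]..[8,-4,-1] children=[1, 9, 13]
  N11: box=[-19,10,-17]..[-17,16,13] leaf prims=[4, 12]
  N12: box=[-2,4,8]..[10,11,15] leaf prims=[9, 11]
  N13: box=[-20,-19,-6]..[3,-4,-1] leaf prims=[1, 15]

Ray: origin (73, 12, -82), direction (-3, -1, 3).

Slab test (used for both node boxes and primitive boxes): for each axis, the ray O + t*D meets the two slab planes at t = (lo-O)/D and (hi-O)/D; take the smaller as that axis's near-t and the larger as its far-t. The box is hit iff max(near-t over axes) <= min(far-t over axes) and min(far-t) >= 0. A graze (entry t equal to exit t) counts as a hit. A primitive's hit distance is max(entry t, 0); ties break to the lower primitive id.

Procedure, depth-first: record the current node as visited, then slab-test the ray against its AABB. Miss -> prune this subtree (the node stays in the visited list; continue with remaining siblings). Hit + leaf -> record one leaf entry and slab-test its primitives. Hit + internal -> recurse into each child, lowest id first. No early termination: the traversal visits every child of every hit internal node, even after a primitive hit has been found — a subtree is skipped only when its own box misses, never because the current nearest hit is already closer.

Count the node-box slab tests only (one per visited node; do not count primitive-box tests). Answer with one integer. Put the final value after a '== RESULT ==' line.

Traverse from the root:
N0 x:[52/3,31] y:[-10,31] z:[65/3,101/3] -> hit [65/3,31], descend [4, 8, 10, 11]
  N4 x:[52/3,67/3] y:[14,27] z:[25,95/3] -> miss, prune
  N8 x:[21,79/3] y:[-10,8] z:[77/3,101/3] -> miss, prune
  N10 x:[65/3,31] y:[16,31] z:[22,27] -> hit [22,27], descend [1, 9, 13]
    N1 x:[77/3,79/3] y:[18,23] z:[67/3,23] -> miss, prune
    N9 x:[65/3,70/3] y:[21,24] z:[22,73/3] -> hit [22,70/3] leaf, test {P0@t=68/3, P14@t=22}
    N13 x:[70/3,31] y:[16,31] z:[76/3,27] -> hit [76/3,27] leaf, test {P1(miss), P15(miss)}
  N11 x:[30,92/3] y:[-4,2] z:[65/3,95/3] -> miss, prune

order=[0, 4, 8, 10, 1, 9, 13, 11]  |boxes|=8  |leaves|=2  hit=P14

== RESULT ==
8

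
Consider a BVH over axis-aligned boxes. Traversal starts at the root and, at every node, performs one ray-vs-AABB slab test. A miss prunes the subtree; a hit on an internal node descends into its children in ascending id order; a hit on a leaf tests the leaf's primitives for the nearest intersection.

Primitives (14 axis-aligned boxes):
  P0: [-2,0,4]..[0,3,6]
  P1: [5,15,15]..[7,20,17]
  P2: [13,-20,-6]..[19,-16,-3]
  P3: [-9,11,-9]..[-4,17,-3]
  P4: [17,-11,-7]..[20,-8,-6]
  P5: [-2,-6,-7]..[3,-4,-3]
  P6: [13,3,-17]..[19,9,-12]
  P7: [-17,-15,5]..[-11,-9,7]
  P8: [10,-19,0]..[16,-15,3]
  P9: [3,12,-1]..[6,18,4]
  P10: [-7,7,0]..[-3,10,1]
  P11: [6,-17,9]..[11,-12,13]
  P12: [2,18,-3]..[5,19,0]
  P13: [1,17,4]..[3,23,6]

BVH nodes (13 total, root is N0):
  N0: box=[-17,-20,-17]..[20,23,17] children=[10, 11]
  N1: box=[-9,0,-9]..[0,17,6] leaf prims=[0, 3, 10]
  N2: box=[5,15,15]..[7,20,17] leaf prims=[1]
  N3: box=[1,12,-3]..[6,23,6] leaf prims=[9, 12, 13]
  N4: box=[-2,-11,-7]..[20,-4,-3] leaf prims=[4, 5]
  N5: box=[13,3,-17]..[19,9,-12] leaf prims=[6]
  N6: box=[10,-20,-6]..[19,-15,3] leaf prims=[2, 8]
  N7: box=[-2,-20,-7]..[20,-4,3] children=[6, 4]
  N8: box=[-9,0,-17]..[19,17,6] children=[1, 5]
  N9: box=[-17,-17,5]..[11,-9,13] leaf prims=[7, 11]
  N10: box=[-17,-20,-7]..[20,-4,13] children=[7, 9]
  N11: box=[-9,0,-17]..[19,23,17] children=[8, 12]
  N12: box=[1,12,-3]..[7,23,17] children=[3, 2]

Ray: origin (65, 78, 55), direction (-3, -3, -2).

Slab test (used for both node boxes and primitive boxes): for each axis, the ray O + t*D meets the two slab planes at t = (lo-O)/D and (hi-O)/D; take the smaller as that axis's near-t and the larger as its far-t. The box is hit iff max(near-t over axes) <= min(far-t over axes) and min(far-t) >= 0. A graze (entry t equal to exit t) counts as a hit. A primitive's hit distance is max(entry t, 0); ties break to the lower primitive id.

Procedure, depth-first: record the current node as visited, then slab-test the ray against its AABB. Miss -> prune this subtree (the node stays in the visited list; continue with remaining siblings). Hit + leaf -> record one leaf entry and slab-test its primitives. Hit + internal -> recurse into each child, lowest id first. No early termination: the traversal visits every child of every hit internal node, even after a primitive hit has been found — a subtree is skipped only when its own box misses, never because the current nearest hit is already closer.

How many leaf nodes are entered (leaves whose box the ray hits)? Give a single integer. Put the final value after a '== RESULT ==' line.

Trace the traversal:
N0 x:[15,82/3] y:[55/3,98/3] z:[19,36] -> hit [19,82/3], descend [10, 11]
  N10 x:[15,82/3] y:[82/3,98/3] z:[21,31] -> hit [82/3,82/3], descend [7, 9]
    N7 x:[15,67/3] y:[82/3,98/3] z:[26,31] -> miss, prune
    N9 x:[18,82/3] y:[29,95/3] z:[21,25] -> miss, prune
  N11 x:[46/3,74/3] y:[55/3,26] z:[19,36] -> hit [19,74/3], descend [8, 12]
    N8 x:[46/3,74/3] y:[61/3,26] z:[49/2,36] -> hit [49/2,74/3], descend [1, 5]
      N1 x:[65/3,74/3] y:[61/3,26] z:[49/2,32] -> hit [49/2,74/3] leaf, test {P0(miss), P3(miss), P10(miss)}
      N5 x:[46/3,52/3] y:[23,25] z:[67/2,36] -> miss, prune
    N12 x:[58/3,64/3] y:[55/3,22] z:[19,29] -> hit [58/3,64/3], descend [2, 3]
      N2 x:[58/3,20] y:[58/3,21] z:[19,20] -> hit [58/3,20] leaf, test {P1@t=58/3}
      N3 x:[59/3,64/3] y:[55/3,22] z:[49/2,29] -> miss, prune

order=[0, 10, 7, 9, 11, 8, 1, 5, 12, 2, 3]  |boxes|=11  |leaves|=2  hit=P1

== RESULT ==
2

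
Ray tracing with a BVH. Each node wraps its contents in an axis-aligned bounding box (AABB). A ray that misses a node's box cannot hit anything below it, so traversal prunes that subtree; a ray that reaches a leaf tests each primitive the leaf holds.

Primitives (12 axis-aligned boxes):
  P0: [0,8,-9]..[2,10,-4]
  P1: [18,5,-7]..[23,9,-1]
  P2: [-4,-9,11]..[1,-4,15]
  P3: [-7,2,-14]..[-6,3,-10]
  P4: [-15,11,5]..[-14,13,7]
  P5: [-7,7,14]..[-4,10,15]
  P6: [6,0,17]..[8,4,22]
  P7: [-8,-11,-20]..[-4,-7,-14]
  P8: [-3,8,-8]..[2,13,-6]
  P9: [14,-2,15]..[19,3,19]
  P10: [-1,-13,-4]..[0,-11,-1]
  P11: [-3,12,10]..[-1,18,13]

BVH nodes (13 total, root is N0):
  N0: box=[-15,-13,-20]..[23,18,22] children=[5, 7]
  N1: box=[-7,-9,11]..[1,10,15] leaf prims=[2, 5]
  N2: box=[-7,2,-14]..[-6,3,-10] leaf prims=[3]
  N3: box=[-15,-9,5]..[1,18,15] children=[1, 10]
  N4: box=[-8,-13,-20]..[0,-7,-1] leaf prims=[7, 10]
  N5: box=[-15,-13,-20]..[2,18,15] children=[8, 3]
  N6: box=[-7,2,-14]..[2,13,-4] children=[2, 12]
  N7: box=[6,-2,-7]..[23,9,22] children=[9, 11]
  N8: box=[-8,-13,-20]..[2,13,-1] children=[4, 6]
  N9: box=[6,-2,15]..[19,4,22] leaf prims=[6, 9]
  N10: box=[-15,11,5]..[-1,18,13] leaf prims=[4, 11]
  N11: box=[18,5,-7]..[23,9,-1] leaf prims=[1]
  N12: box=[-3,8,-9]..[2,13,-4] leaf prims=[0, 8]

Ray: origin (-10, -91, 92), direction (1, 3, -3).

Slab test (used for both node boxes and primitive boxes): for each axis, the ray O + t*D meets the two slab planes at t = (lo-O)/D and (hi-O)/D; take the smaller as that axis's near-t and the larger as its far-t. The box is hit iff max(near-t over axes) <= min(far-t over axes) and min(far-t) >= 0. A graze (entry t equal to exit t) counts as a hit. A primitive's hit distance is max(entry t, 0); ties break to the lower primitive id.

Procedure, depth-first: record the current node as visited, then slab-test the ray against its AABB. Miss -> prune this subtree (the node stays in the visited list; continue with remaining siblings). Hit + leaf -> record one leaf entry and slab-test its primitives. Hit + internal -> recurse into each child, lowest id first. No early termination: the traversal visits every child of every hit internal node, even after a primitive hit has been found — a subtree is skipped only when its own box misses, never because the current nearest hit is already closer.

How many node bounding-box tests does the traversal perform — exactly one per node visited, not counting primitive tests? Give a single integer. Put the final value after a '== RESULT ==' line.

Traverse from the root:
N0 x:[-5,33] y:[26,109/3] z:[70/3,112/3] -> hit [26,33], descend [5, 7]
  N5 x:[-5,12] y:[26,109/3] z:[77/3,112/3] -> miss, prune
  N7 x:[16,33] y:[89/3,100/3] z:[70/3,33] -> hit [89/3,33], descend [9, 11]
    N9 x:[16,29] y:[89/3,95/3] z:[70/3,77/3] -> miss, prune
    N11 x:[28,33] y:[32,100/3] z:[31,33] -> hit [32,33] leaf, test {P1@t=32}

Visited [0, 5, 7, 9, 11]. Tests: 5 box, 1 leaf. Nearest: P1.

== RESULT ==
5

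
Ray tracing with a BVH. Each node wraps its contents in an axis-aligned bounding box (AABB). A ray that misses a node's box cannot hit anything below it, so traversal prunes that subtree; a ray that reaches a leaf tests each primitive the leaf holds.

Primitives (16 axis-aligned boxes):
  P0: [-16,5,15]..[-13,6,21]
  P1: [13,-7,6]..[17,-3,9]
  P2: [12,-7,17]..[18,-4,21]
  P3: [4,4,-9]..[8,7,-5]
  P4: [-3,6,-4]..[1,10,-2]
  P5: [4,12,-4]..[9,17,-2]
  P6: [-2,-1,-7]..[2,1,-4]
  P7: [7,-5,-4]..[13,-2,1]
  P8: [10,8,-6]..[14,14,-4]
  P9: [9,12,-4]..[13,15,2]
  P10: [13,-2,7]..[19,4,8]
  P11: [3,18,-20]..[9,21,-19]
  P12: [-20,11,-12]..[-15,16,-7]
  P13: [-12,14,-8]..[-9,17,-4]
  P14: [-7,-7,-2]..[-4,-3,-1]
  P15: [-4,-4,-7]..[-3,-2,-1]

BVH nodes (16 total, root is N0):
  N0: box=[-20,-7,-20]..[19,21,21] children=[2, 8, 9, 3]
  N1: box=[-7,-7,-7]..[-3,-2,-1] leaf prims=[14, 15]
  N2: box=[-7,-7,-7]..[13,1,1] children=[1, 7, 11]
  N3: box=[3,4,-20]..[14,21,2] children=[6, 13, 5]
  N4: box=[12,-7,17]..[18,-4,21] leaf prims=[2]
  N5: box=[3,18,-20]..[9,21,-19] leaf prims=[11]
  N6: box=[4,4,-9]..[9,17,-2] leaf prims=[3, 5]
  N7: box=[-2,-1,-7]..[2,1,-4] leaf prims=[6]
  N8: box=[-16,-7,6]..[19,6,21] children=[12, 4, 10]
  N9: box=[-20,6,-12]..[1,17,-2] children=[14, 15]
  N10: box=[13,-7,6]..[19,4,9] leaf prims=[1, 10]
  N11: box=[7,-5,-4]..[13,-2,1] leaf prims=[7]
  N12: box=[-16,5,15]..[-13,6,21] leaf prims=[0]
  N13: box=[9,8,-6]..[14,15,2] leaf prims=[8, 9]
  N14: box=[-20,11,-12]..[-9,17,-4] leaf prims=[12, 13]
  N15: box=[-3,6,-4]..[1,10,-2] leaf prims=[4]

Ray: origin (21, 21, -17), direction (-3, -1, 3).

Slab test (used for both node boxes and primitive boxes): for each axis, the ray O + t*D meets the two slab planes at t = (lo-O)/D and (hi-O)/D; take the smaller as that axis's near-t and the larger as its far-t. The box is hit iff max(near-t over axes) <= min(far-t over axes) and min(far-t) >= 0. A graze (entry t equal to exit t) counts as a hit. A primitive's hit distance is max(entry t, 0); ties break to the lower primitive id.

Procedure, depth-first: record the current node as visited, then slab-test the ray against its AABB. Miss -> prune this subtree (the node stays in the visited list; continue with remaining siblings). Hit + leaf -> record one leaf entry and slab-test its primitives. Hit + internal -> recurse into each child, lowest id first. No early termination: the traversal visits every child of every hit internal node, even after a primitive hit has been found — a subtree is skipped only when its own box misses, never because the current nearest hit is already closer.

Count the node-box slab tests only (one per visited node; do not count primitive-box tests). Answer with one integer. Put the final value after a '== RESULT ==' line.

Walk:
N0 x:[2/3,41/3] y:[0,28] z:[-1,38/3] -> hit [2/3,38/3], descend [2, 3, 8, 9]
  N2 x:[8/3,28/3] y:[20,28] z:[10/3,6] -> miss, prune
  N3 x:[7/3,6] y:[0,17] z:[-1,19/3] -> hit [7/3,6], descend [5, 6, 13]
    N5 x:[4,6] y:[0,3] z:[-1,-2/3] -> miss, prune
    N6 x:[4,17/3] y:[4,17] z:[8/3,5] -> hit [4,5] leaf, test {P3(miss), P5@t=13/3}
    N13 x:[7/3,4] y:[6,13] z:[11/3,19/3] -> miss, prune
  N8 x:[2/3,37/3] y:[15,28] z:[23/3,38/3] -> miss, prune
  N9 x:[20/3,41/3] y:[4,15] z:[5/3,5] -> miss, prune

order=[0, 2, 3, 5, 6, 13, 8, 9]  |boxes|=8  |leaves|=1  hit=P5

== RESULT ==
8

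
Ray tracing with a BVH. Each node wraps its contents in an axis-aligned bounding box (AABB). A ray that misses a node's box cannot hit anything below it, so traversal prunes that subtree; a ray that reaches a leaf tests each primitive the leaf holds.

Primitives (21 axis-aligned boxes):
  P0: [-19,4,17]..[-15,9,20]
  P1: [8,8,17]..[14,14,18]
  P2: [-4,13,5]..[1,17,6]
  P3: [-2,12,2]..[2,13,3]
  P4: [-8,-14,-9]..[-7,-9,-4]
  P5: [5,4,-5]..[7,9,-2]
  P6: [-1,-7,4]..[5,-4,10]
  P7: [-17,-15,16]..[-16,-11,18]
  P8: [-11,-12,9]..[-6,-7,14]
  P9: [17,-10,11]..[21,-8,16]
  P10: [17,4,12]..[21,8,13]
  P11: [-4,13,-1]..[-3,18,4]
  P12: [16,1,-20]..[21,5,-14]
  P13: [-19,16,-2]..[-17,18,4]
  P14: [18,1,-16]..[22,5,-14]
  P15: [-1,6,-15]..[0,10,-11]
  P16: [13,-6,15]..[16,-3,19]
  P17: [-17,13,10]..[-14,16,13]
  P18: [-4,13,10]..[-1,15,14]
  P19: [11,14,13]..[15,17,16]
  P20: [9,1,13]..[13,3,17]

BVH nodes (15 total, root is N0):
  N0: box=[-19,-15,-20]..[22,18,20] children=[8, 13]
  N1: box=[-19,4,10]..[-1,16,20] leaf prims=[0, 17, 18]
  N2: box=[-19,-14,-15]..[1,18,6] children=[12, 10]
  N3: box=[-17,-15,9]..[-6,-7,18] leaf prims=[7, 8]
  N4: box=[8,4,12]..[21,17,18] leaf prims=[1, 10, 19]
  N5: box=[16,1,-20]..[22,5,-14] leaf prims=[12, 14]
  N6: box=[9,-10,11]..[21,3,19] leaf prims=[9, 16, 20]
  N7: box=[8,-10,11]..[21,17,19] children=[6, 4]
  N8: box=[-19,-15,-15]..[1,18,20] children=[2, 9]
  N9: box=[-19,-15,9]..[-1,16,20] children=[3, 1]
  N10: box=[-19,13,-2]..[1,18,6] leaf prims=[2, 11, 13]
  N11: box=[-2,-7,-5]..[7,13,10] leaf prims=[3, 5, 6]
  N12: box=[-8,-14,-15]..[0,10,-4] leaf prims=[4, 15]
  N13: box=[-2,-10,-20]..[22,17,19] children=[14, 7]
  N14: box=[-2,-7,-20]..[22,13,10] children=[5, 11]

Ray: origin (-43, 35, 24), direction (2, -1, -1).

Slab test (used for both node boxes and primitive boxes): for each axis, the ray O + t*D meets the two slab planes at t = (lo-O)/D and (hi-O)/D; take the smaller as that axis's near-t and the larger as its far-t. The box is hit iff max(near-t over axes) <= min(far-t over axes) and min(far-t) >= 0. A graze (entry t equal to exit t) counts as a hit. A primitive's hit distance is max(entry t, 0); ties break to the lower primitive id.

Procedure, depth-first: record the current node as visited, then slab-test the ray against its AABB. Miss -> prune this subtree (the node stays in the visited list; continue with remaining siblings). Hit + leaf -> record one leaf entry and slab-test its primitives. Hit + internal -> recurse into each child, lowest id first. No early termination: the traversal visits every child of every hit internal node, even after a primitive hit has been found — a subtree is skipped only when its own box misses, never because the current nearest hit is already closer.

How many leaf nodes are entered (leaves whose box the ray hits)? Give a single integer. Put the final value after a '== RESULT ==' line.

Walk:
N0 x:[12,65/2] y:[17,50] z:[4,44] -> hit [17,65/2], descend [8, 13]
  N8 x:[12,22] y:[17,50] z:[4,39] -> hit [17,22], descend [2, 9]
    N2 x:[12,22] y:[17,49] z:[18,39] -> hit [18,22], descend [10, 12]
      N10 x:[12,22] y:[17,22] z:[18,26] -> hit [18,22] leaf, test {P2(miss), P11@t=20, P13(miss)}
      N12 x:[35/2,43/2] y:[25,49] z:[28,39] -> miss, prune
    N9 x:[12,21] y:[19,50] z:[4,15] -> miss, prune
  N13 x:[41/2,65/2] y:[18,45] z:[5,44] -> hit [41/2,65/2], descend [7, 14]
    N7 x:[51/2,32] y:[18,45] z:[5,13] -> miss, prune
    N14 x:[41/2,65/2] y:[22,42] z:[14,44] -> hit [22,65/2], descend [5, 11]
      N5 x:[59/2,65/2] y:[30,34] z:[38,44] -> miss, prune
      N11 x:[41/2,25] y:[22,42] z:[14,29] -> hit [22,25] leaf, test {P3@t=22, P5(miss), P6(miss)}

Summary -> nodes [0, 8, 2, 10, 12, 9, 13, 7, 14, 5, 11]; box-tests=11; leaf-entries=2; first=P11

== RESULT ==
2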